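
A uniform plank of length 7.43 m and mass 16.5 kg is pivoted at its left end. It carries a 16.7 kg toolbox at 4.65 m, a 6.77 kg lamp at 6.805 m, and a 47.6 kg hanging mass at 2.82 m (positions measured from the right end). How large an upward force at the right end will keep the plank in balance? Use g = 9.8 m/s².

F ≈ 437 N

About the left end:
Beam weight: 16.5 × 9.8 = 161.7 N down at 3.715 m → arm 3.715 m, τ = 161.7 × 3.715 = 600.7 N·m clockwise.
Toolbox: 16.7 × 9.8 = 163.7 N down at 4.65 m → arm 2.78 m, τ = 163.7 × 2.78 = 455.1 N·m clockwise.
Lamp: 6.77 × 9.8 = 66.35 N down at 6.805 m → arm 0.625 m, τ = 66.35 × 0.625 = 41.47 N·m clockwise.
Hanging mass: 47.6 × 9.8 = 466.5 N down at 2.82 m → arm 4.61 m, τ = 466.5 × 4.61 = 2151 N·m clockwise.
Net moment of the loads = 3248 N·m clockwise.
The upward force F acts at the right end, arm 7.43 m, giving F × 7.43 counterclockwise.
Στ = 0 ⇒ F × 7.43 = 3248 ⇒ F = 3248 / 7.43 = 437 N.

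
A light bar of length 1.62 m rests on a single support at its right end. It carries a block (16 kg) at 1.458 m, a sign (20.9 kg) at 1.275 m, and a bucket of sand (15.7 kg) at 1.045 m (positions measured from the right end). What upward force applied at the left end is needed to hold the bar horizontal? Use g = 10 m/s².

Sum moments about the right end (the unknown pivot reaction has zero arm there).
Block: 16 × 10 = 160 N down at 1.458 m → arm 1.458 m, τ = 160 × 1.458 = 233.3 N·m counterclockwise.
Sign: 20.9 × 10 = 209 N down at 1.275 m → arm 1.275 m, τ = 209 × 1.275 = 266.5 N·m counterclockwise.
Bucket of sand: 15.7 × 10 = 157 N down at 1.045 m → arm 1.045 m, τ = 157 × 1.045 = 164.1 N·m counterclockwise.
Net moment of the loads = 663.9 N·m counterclockwise.
The upward force F acts at the left end, arm 1.62 m, giving F × 1.62 clockwise.
Στ = 0 ⇒ F × 1.62 = 663.9 ⇒ F = 663.9 / 1.62 = 410 N.

F ≈ 410 N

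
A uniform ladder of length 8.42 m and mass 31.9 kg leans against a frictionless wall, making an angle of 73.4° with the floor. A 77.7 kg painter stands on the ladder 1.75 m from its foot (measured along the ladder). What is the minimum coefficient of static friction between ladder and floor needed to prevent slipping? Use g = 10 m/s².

Taking torques about the foot of the ladder:
Ladder weight 31.9×10 = 319 N acts at 4.21 m along the ladder; its horizontal arm is 4.21·cos73.4° = 1.203 m → τ = 383.8 N·m clockwise.
Painter: 77.7×10 = 777 N at 1.75 m → arm 0.5 m → τ = 388.5 N·m clockwise.
Wall normal N acts horizontally at the top; its moment arm is the height L sinθ = 8.42·sin73.4° = 8.069 m, counterclockwise.
Setting net torque to zero: N × 8.069 = 772.3 → N = 95.71 N.
ΣFx = 0 ⇒ f = N_wall = 95.71 N. ΣFy = 0 ⇒ N_floor = 1096 N.
μ_min = f / N_floor = 95.71 / 1096 = 0.0873.

μ_min ≈ 0.0873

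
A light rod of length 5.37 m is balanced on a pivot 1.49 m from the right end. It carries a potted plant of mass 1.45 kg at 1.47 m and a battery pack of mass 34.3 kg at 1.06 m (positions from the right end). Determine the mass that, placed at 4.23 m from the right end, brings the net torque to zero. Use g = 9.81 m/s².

Choose the pivot (at 1.49 m from the right end) as the axis so the support reaction has zero arm there.
Potted plant: 1.45 × 9.81 = 14.22 N down at 1.47 m → arm 0.02 m, τ = 14.22 × 0.02 = 0.2844 N·m clockwise.
Battery pack: 34.3 × 9.81 = 336.5 N down at 1.06 m → arm 0.43 m, τ = 336.5 × 0.43 = 144.7 N·m clockwise.
Net moment of known loads = 145 N·m clockwise.
An unknown mass m at 4.23 m has arm 2.74 m; its moment is m·g·2.74 counterclockwise.
Balancing moments: m × 9.81 × 2.74 = 145, giving m = 145 / (9.81 × 2.74) = 5.39 kg.

m ≈ 5.39 kg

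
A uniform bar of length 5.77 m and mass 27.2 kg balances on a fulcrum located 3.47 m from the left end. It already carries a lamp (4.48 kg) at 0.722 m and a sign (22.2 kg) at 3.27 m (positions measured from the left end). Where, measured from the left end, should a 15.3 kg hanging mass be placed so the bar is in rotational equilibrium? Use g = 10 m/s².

Take moments about the fulcrum (at 3.47 m from the left end).
Beam weight: 27.2 × 10 = 272 N down at 2.885 m → arm 0.585 m, τ = 272 × 0.585 = 159.1 N·m counterclockwise.
Lamp: 4.48 × 10 = 44.8 N down at 0.722 m → arm 2.748 m, τ = 44.8 × 2.748 = 123.1 N·m counterclockwise.
Sign: 22.2 × 10 = 222 N down at 3.27 m → arm 0.2 m, τ = 222 × 0.2 = 44.4 N·m counterclockwise.
Net moment of existing loads = 326.6 N·m counterclockwise.
The hanging mass weighs 15.3 × 10 = 153 N and must supply an equal clockwise moment, so its lever arm about the fulcrum is 326.6 / 153 = 2.13 m.
That puts it at 3.47 + 2.13 = 5.6 m from the left end.

x ≈ 5.6 m from the left end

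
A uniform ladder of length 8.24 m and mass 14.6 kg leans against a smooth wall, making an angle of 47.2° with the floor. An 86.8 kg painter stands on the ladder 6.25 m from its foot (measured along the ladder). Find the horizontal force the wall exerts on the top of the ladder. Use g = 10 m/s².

N_wall ≈ 677 N

Choose the foot of the ladder as the axis so the floor normal and friction both act there and drop out.
Ladder weight 14.6×10 = 146 N acts at 4.12 m along the ladder; its horizontal arm is 4.12·cos47.2° = 2.799 m → τ = 408.7 N·m clockwise.
Painter: 86.8×10 = 868 N at 6.25 m → arm 4.247 m → τ = 3686 N·m clockwise.
Wall normal N acts horizontally at the top; its moment arm is the height L sinθ = 8.24·sin47.2° = 6.046 m, counterclockwise.
Στ = 0 ⇒ N × 6.046 = 4095 ⇒ N = 677 N.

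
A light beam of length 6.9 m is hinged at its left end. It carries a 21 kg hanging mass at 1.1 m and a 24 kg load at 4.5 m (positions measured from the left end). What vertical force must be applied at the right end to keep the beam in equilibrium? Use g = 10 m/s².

Sum moments about the left end (the unknown pivot reaction has zero arm there).
Hanging mass: 21 × 10 = 210 N down at 1.1 m → arm 1.1 m, τ = 210 × 1.1 = 231 N·m clockwise.
Load: 24 × 10 = 240 N down at 4.5 m → arm 4.5 m, τ = 240 × 4.5 = 1080 N·m clockwise.
Net moment of the loads = 1311 N·m clockwise.
The upward force F acts at the right end, arm 6.9 m, giving F × 6.9 counterclockwise.
Setting net torque to zero: F × 6.9 = 1311 → F = 1311 / 6.9 = 190 N.

F ≈ 190 N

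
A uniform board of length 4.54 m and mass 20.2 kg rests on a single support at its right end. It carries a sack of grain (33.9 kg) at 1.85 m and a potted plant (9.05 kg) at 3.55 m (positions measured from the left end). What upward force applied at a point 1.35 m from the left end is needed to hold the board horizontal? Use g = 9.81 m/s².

Choose the right end as the axis so the unknown pivot reaction has zero arm there.
Beam weight: 20.2 × 9.81 = 198.2 N down at 2.27 m → arm 2.27 m, τ = 198.2 × 2.27 = 449.9 N·m counterclockwise.
Sack of grain: 33.9 × 9.81 = 332.6 N down at 1.85 m → arm 2.69 m, τ = 332.6 × 2.69 = 894.7 N·m counterclockwise.
Potted plant: 9.05 × 9.81 = 88.78 N down at 3.55 m → arm 0.99 m, τ = 88.78 × 0.99 = 87.89 N·m counterclockwise.
Net moment of the loads = 1432 N·m counterclockwise.
The upward force F acts at a point 1.35 m from the left end, arm 3.19 m, giving F × 3.19 clockwise.
Balancing moments: F × 3.19 = 1432, giving F = 1432 / 3.19 = 449 N.

F ≈ 449 N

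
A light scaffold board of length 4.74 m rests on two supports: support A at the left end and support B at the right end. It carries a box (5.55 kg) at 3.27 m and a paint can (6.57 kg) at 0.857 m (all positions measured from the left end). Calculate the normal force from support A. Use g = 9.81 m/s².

About support B:
Box: 5.55 × 9.81 = 54.45 N down at 3.27 m → arm 1.47 m, τ = 54.45 × 1.47 = 80.04 N·m counterclockwise.
Paint can: 6.57 × 9.81 = 64.45 N down at 0.857 m → arm 3.883 m, τ = 64.45 × 3.883 = 250.3 N·m counterclockwise.
Net load moment about support B = 330.3 N·m counterclockwise.
Reaction R at support A is upward at 0 m, arm 4.74 m → moment R × 4.74 clockwise.
Στ = 0 ⇒ R × 4.74 = 330.3 ⇒ R = 69.7 N.

R_A ≈ 69.7 N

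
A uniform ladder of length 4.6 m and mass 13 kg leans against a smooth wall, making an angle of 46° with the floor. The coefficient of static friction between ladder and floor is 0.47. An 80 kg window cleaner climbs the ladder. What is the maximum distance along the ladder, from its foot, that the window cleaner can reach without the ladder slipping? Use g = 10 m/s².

Choose the foot of the ladder as the axis so the floor normal and friction both act there and drop out.
Ladder weight 13×10 = 130 N acts at 2.3 m along the ladder; its horizontal arm is 2.3·cos46° = 1.598 m → τ = 207.7 N·m clockwise.
Window cleaner weight 80×10 = 800 N at distance d → arm d·cos46° → τ = 800·d·0.6947 clockwise.
Wall normal N at the top has arm L sinθ = 3.309 m counterclockwise, so Στ = 0 gives N·3.309 = 207.7 + 555.8·d.
ΣFy = 0 ⇒ N_floor = 930 N, so the maximum friction is μ_s·N_floor = 0.47×930 = 437.1 N. ΣFx = 0 ⇒ N_wall = f, so at the slipping point N = 437.1 N.
Substituting: 437.1×3.309 = 207.7 + 555.8·d ⇒ d = (1446 − 207.7) / 555.8 = 2.23 m.

d ≈ 2.23 m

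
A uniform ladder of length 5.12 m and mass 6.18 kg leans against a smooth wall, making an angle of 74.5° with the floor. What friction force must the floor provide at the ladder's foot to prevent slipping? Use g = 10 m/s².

f ≈ 8.57 N

Take moments about the foot of the ladder.
Ladder weight 6.18×10 = 61.8 N acts at 2.56 m along the ladder; its horizontal arm is 2.56·cos74.5° = 0.6841 m → τ = 42.28 N·m clockwise.
Wall normal N acts horizontally at the top; its moment arm is the height L sinθ = 5.12·sin74.5° = 4.934 m, counterclockwise.
Setting net torque to zero: N × 4.934 = 42.28 → N = 8.57 N.
ΣFx = 0: friction at the foot balances the wall's push, so f = N_wall = 8.57 N.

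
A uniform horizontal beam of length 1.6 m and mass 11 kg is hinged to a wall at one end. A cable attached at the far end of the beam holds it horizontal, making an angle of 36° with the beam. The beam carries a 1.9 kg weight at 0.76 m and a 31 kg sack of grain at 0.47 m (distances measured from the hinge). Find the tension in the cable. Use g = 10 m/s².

Take moments about the hinge.
Beam weight: 11 × 10 = 110 N down at 0.8 m → arm 0.8 m, τ = 110 × 0.8 = 88 N·m clockwise.
Weight: 1.9 × 10 = 19 N down at 0.76 m → arm 0.76 m, τ = 19 × 0.76 = 14.44 N·m clockwise.
Sack of grain: 31 × 10 = 310 N down at 0.47 m → arm 0.47 m, τ = 310 × 0.47 = 145.7 N·m clockwise.
Total clockwise load moment = 248.1 N·m.
The cable tension T acts at 1.6 m; only its component perpendicular to the beam, T sinθ, produces torque. sin 36° = 0.5878.
Στ = 0 ⇒ T × 1.6 × 0.5878 = 248.1 ⇒ T = 248.1 / 0.9405 = 264 N.

T ≈ 264 N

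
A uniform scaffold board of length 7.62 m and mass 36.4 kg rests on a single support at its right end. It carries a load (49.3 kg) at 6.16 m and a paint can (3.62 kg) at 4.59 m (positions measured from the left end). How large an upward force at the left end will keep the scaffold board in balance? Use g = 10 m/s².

F ≈ 291 N

Choose the right end as the axis so the unknown pivot reaction has zero arm there.
Beam weight: 36.4 × 10 = 364 N down at 3.81 m → arm 3.81 m, τ = 364 × 3.81 = 1387 N·m counterclockwise.
Load: 49.3 × 10 = 493 N down at 6.16 m → arm 1.46 m, τ = 493 × 1.46 = 719.8 N·m counterclockwise.
Paint can: 3.62 × 10 = 36.2 N down at 4.59 m → arm 3.03 m, τ = 36.2 × 3.03 = 109.7 N·m counterclockwise.
Net moment of the loads = 2216 N·m counterclockwise.
The upward force F acts at the left end, arm 7.62 m, giving F × 7.62 clockwise.
Στ = 0 ⇒ F × 7.62 = 2216 ⇒ F = 2216 / 7.62 = 291 N.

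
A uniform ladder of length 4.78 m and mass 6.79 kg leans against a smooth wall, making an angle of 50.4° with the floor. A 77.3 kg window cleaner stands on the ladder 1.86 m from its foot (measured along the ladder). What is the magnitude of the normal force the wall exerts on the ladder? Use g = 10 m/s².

About the foot of the ladder:
Ladder weight 6.79×10 = 67.9 N acts at 2.39 m along the ladder; its horizontal arm is 2.39·cos50.4° = 1.523 m → τ = 103.4 N·m clockwise.
Window cleaner: 77.3×10 = 773 N at 1.86 m → arm 1.186 m → τ = 916.8 N·m clockwise.
Wall normal N acts horizontally at the top; its moment arm is the height L sinθ = 4.78·sin50.4° = 3.683 m, counterclockwise.
Balancing moments: N × 3.683 = 1020, giving N = 277 N.

N_wall ≈ 277 N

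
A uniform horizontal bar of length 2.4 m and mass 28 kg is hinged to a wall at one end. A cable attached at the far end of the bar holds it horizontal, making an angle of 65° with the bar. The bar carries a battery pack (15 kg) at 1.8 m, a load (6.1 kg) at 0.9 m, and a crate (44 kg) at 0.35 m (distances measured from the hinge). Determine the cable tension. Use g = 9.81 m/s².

T ≈ 368 N

Sum moments about the hinge (the unknown hinge reaction has zero arm there).
Beam weight: 28 × 9.81 = 274.7 N down at 1.2 m → arm 1.2 m, τ = 274.7 × 1.2 = 329.6 N·m clockwise.
Battery pack: 15 × 9.81 = 147.2 N down at 1.8 m → arm 1.8 m, τ = 147.2 × 1.8 = 265 N·m clockwise.
Load: 6.1 × 9.81 = 59.84 N down at 0.9 m → arm 0.9 m, τ = 59.84 × 0.9 = 53.86 N·m clockwise.
Crate: 44 × 9.81 = 431.6 N down at 0.35 m → arm 0.35 m, τ = 431.6 × 0.35 = 151.1 N·m clockwise.
Total clockwise load moment = 799.6 N·m.
The cable tension T acts at 2.4 m; only its component perpendicular to the bar, T sinθ, produces torque. sin 65° = 0.9063.
Balancing moments: T × 2.4 × 0.9063 = 799.6, giving T = 799.6 / 2.175 = 368 N.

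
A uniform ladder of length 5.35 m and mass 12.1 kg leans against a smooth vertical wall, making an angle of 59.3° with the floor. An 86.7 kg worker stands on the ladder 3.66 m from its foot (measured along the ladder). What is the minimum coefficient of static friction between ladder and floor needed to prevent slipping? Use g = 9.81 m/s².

μ_min ≈ 0.393

Take moments about the foot of the ladder.
Ladder weight 12.1×9.81 = 118.7 N acts at 2.675 m along the ladder; its horizontal arm is 2.675·cos59.3° = 1.366 m → τ = 162.1 N·m clockwise.
Worker: 86.7×9.81 = 850.5 N at 3.66 m → arm 1.869 m → τ = 1590 N·m clockwise.
Wall normal N acts horizontally at the top; its moment arm is the height L sinθ = 5.35·sin59.3° = 4.6 m, counterclockwise.
Balancing moments: N × 4.6 = 1752, giving N = 380.9 N.
ΣFx = 0 ⇒ f = N_wall = 380.9 N. ΣFy = 0 ⇒ N_floor = 969.2 N.
μ_min = f / N_floor = 380.9 / 969.2 = 0.393.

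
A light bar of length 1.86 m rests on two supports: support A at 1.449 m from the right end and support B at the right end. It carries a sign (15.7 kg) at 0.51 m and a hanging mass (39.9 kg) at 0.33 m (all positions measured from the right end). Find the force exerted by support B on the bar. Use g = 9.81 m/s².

R_B ≈ 402 N

Take moments about support A.
Sign: 15.7 × 9.81 = 154 N down at 0.51 m → arm 0.939 m, τ = 154 × 0.939 = 144.6 N·m clockwise.
Hanging mass: 39.9 × 9.81 = 391.4 N down at 0.33 m → arm 1.119 m, τ = 391.4 × 1.119 = 438 N·m clockwise.
Net load moment about support A = 582.6 N·m clockwise.
Reaction R at support B is upward at 0 m, arm 1.449 m → moment R × 1.449 counterclockwise.
Balancing moments: R × 1.449 = 582.6, giving R = 402 N.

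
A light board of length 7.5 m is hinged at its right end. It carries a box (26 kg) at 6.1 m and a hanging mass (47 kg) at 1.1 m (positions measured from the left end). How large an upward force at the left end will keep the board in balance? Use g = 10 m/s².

Sum moments about the right end (the unknown pivot reaction has zero arm there).
Box: 26 × 10 = 260 N down at 6.1 m → arm 1.4 m, τ = 260 × 1.4 = 364 N·m counterclockwise.
Hanging mass: 47 × 10 = 470 N down at 1.1 m → arm 6.4 m, τ = 470 × 6.4 = 3008 N·m counterclockwise.
Net moment of the loads = 3372 N·m counterclockwise.
The upward force F acts at the left end, arm 7.5 m, giving F × 7.5 clockwise.
Balancing moments: F × 7.5 = 3372, giving F = 3372 / 7.5 = 450 N.

F ≈ 450 N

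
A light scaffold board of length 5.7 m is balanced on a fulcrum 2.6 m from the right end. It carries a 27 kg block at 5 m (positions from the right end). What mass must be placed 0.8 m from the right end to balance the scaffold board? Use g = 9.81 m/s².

m ≈ 36 kg

Take moments about the fulcrum (at 2.6 m from the right end).
Block: 27 × 9.81 = 264.9 N down at 5 m → arm 2.4 m, τ = 264.9 × 2.4 = 635.8 N·m counterclockwise.
Net moment of known loads = 635.8 N·m counterclockwise.
An unknown mass m at 0.8 m has arm 1.8 m; its moment is m·g·1.8 clockwise.
For rotational equilibrium, m × 9.81 × 1.8 = 635.8, so m = 635.8 / (9.81 × 1.8) = 36 kg.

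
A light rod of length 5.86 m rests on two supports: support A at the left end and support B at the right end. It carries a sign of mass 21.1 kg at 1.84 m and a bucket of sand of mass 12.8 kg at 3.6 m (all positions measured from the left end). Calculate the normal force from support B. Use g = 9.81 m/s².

Taking torques about support A:
Sign: 21.1 × 9.81 = 207 N down at 1.84 m → arm 1.84 m, τ = 207 × 1.84 = 380.9 N·m clockwise.
Bucket of sand: 12.8 × 9.81 = 125.6 N down at 3.6 m → arm 3.6 m, τ = 125.6 × 3.6 = 452.2 N·m clockwise.
Net load moment about support A = 833.1 N·m clockwise.
Reaction R at support B is upward at 5.86 m, arm 5.86 m → moment R × 5.86 counterclockwise.
Setting net torque to zero: R × 5.86 = 833.1 → R = 142 N.

R_B ≈ 142 N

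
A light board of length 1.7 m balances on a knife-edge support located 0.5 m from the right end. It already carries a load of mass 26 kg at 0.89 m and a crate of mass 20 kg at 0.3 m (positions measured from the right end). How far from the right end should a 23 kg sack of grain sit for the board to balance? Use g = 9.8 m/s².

Taking torques about the knife-edge support (at 0.5 m from the right end):
Load: 26 × 9.8 = 254.8 N down at 0.89 m → arm 0.39 m, τ = 254.8 × 0.39 = 99.37 N·m counterclockwise.
Crate: 20 × 9.8 = 196 N down at 0.3 m → arm 0.2 m, τ = 196 × 0.2 = 39.2 N·m clockwise.
Net moment of existing loads = 60.17 N·m counterclockwise.
The sack of grain weighs 23 × 9.8 = 225.4 N and must supply an equal clockwise moment, so its lever arm about the knife-edge support is 60.17 / 225.4 = 0.267 m.
That puts it at 0.5 − 0.267 = 0.233 m from the right end.

x ≈ 0.233 m from the right end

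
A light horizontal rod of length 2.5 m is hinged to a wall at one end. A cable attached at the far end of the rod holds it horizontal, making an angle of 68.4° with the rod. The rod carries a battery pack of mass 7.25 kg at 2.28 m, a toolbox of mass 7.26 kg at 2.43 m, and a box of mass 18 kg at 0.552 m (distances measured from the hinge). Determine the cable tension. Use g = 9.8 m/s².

T ≈ 186 N

Taking torques about the hinge:
Battery pack: 7.25 × 9.8 = 71.05 N down at 2.28 m → arm 2.28 m, τ = 71.05 × 2.28 = 162 N·m clockwise.
Toolbox: 7.26 × 9.8 = 71.15 N down at 2.43 m → arm 2.43 m, τ = 71.15 × 2.43 = 172.9 N·m clockwise.
Box: 18 × 9.8 = 176.4 N down at 0.552 m → arm 0.552 m, τ = 176.4 × 0.552 = 97.37 N·m clockwise.
Total clockwise load moment = 432.3 N·m.
The cable tension T acts at 2.5 m; only its component perpendicular to the rod, T sinθ, produces torque. sin 68.4° = 0.9298.
For rotational equilibrium, T × 2.5 × 0.9298 = 432.3, so T = 432.3 / 2.325 = 186 N.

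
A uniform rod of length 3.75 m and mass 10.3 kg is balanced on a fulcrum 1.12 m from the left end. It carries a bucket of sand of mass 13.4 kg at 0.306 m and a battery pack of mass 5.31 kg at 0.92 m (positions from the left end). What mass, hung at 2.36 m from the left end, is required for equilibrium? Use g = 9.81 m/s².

m ≈ 3.38 kg

About the fulcrum (at 1.12 m from the left end):
Beam weight: 10.3 × 9.81 = 101 N down at 1.875 m → arm 0.755 m, τ = 101 × 0.755 = 76.25 N·m clockwise.
Bucket of sand: 13.4 × 9.81 = 131.5 N down at 0.306 m → arm 0.814 m, τ = 131.5 × 0.814 = 107 N·m counterclockwise.
Battery pack: 5.31 × 9.81 = 52.09 N down at 0.92 m → arm 0.2 m, τ = 52.09 × 0.2 = 10.42 N·m counterclockwise.
Net moment of known loads = 41.17 N·m counterclockwise.
An unknown mass m at 2.36 m has arm 1.24 m; its moment is m·g·1.24 clockwise.
Balancing moments: m × 9.81 × 1.24 = 41.17, giving m = 41.17 / (9.81 × 1.24) = 3.38 kg.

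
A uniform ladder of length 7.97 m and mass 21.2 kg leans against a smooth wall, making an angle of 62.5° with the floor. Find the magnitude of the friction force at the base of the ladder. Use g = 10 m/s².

f ≈ 55.2 N

Choose the foot of the ladder as the axis so the floor normal and friction both act there and drop out.
Ladder weight 21.2×10 = 212 N acts at 3.985 m along the ladder; its horizontal arm is 3.985·cos62.5° = 1.84 m → τ = 390.1 N·m clockwise.
Wall normal N acts horizontally at the top; its moment arm is the height L sinθ = 7.97·sin62.5° = 7.069 m, counterclockwise.
For rotational equilibrium, N × 7.069 = 390.1, so N = 55.2 N.
ΣFx = 0: friction at the foot balances the wall's push, so f = N_wall = 55.2 N.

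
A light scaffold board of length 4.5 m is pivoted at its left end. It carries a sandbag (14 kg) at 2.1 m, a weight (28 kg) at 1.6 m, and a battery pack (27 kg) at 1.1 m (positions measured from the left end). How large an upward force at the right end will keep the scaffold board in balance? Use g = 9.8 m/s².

F ≈ 226 N

Sum moments about the left end (the unknown pivot reaction has zero arm there).
Sandbag: 14 × 9.8 = 137.2 N down at 2.1 m → arm 2.1 m, τ = 137.2 × 2.1 = 288.1 N·m clockwise.
Weight: 28 × 9.8 = 274.4 N down at 1.6 m → arm 1.6 m, τ = 274.4 × 1.6 = 439 N·m clockwise.
Battery pack: 27 × 9.8 = 264.6 N down at 1.1 m → arm 1.1 m, τ = 264.6 × 1.1 = 291.1 N·m clockwise.
Net moment of the loads = 1018 N·m clockwise.
The upward force F acts at the right end, arm 4.5 m, giving F × 4.5 counterclockwise.
For rotational equilibrium, F × 4.5 = 1018, so F = 1018 / 4.5 = 226 N.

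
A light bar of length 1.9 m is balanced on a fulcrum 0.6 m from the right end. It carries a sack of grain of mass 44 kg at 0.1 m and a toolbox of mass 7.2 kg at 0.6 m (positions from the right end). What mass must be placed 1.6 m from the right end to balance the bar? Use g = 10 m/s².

Sum moments about the fulcrum (at 0.6 m from the right end) (the support reaction has zero arm there).
Sack of grain: 44 × 10 = 440 N down at 0.1 m → arm 0.5 m, τ = 440 × 0.5 = 220 N·m clockwise.
Toolbox: acts at the fulcrum, moment arm 0 → no torque.
Net moment of known loads = 220 N·m clockwise.
An unknown mass m at 1.6 m has arm 1 m; its moment is m·g·1 counterclockwise.
Balancing moments: m × 10 × 1 = 220, giving m = 220 / (10 × 1) = 22 kg.

m ≈ 22 kg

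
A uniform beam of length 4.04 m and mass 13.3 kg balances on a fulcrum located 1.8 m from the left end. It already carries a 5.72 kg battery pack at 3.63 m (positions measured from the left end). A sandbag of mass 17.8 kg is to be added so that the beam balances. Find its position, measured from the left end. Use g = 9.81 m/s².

Choose the fulcrum (at 1.8 m from the left end) as the axis so the support reaction has zero arm there.
Beam weight: 13.3 × 9.81 = 130.5 N down at 2.02 m → arm 0.22 m, τ = 130.5 × 0.22 = 28.71 N·m clockwise.
Battery pack: 5.72 × 9.81 = 56.11 N down at 3.63 m → arm 1.83 m, τ = 56.11 × 1.83 = 102.7 N·m clockwise.
Net moment of existing loads = 131.4 N·m clockwise.
The sandbag weighs 17.8 × 9.81 = 174.6 N and must supply an equal counterclockwise moment, so its lever arm about the fulcrum is 131.4 / 174.6 = 0.753 m.
That puts it at 1.8 − 0.753 = 1.05 m from the left end.

x ≈ 1.05 m from the left end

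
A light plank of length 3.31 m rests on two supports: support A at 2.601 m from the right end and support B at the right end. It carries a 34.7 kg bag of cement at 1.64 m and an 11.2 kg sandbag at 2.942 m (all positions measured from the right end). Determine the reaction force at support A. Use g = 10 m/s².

Sum moments about support B (its reaction then has zero moment arm).
Bag of cement: 34.7 × 10 = 347 N down at 1.64 m → arm 1.64 m, τ = 347 × 1.64 = 569.1 N·m counterclockwise.
Sandbag: 11.2 × 10 = 112 N down at 2.942 m → arm 2.942 m, τ = 112 × 2.942 = 329.5 N·m counterclockwise.
Net load moment about support B = 898.6 N·m counterclockwise.
Reaction R at support A is upward at 2.601 m, arm 2.601 m → moment R × 2.601 clockwise.
Setting net torque to zero: R × 2.601 = 898.6 → R = 345 N.

R_A ≈ 345 N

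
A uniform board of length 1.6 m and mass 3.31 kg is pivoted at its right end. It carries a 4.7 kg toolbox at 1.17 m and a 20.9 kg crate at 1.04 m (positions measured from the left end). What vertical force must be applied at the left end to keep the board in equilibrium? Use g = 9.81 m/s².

F ≈ 100 N

Choose the right end as the axis so the unknown pivot reaction has zero arm there.
Beam weight: 3.31 × 9.81 = 32.47 N down at 0.8 m → arm 0.8 m, τ = 32.47 × 0.8 = 25.98 N·m counterclockwise.
Toolbox: 4.7 × 9.81 = 46.11 N down at 1.17 m → arm 0.43 m, τ = 46.11 × 0.43 = 19.83 N·m counterclockwise.
Crate: 20.9 × 9.81 = 205 N down at 1.04 m → arm 0.56 m, τ = 205 × 0.56 = 114.8 N·m counterclockwise.
Net moment of the loads = 160.6 N·m counterclockwise.
The upward force F acts at the left end, arm 1.6 m, giving F × 1.6 clockwise.
Στ = 0 ⇒ F × 1.6 = 160.6 ⇒ F = 160.6 / 1.6 = 100 N.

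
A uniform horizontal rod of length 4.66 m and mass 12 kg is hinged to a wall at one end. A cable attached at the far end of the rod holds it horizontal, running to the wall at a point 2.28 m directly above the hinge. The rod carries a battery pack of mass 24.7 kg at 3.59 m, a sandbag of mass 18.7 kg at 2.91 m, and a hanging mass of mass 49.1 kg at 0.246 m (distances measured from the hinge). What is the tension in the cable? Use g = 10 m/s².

T ≈ 894 N

Choose the hinge as the axis so the unknown hinge reaction has zero arm there.
Beam weight: 12 × 10 = 120 N down at 2.33 m → arm 2.33 m, τ = 120 × 2.33 = 279.6 N·m clockwise.
Battery pack: 24.7 × 10 = 247 N down at 3.59 m → arm 3.59 m, τ = 247 × 3.59 = 886.7 N·m clockwise.
Sandbag: 18.7 × 10 = 187 N down at 2.91 m → arm 2.91 m, τ = 187 × 2.91 = 544.2 N·m clockwise.
Hanging mass: 49.1 × 10 = 491 N down at 0.246 m → arm 0.246 m, τ = 491 × 0.246 = 120.8 N·m clockwise.
Total clockwise load moment = 1831 N·m.
The cable tension T acts at 4.66 m; only its component perpendicular to the rod, T sinθ, produces torque. sinθ = h/√(h²+d²) = 2.28/√(2.28²+4.66²) = 0.4395.
Setting net torque to zero: T × 4.66 × 0.4395 = 1831 → T = 1831 / 2.048 = 894 N.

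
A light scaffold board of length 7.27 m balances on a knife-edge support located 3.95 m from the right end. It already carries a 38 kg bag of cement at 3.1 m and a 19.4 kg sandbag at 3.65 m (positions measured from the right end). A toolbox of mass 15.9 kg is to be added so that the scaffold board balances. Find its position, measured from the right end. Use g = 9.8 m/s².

Choose the knife-edge support (at 3.95 m from the right end) as the axis so the support reaction has zero arm there.
Bag of cement: 38 × 9.8 = 372.4 N down at 3.1 m → arm 0.85 m, τ = 372.4 × 0.85 = 316.5 N·m clockwise.
Sandbag: 19.4 × 9.8 = 190.1 N down at 3.65 m → arm 0.3 m, τ = 190.1 × 0.3 = 57.03 N·m clockwise.
Net moment of existing loads = 373.5 N·m clockwise.
The toolbox weighs 15.9 × 9.8 = 155.8 N and must supply an equal counterclockwise moment, so its lever arm about the knife-edge support is 373.5 / 155.8 = 2.4 m.
That puts it at 3.95 + 2.4 = 6.35 m from the right end.

x ≈ 6.35 m from the right end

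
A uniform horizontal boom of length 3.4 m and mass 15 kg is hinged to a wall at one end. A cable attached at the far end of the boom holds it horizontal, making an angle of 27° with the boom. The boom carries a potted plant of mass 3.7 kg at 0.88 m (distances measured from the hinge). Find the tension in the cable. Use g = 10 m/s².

About the hinge:
Beam weight: 15 × 10 = 150 N down at 1.7 m → arm 1.7 m, τ = 150 × 1.7 = 255 N·m clockwise.
Potted plant: 3.7 × 10 = 37 N down at 0.88 m → arm 0.88 m, τ = 37 × 0.88 = 32.56 N·m clockwise.
Total clockwise load moment = 287.6 N·m.
The cable tension T acts at 3.4 m; only its component perpendicular to the boom, T sinθ, produces torque. sin 27° = 0.454.
Balancing moments: T × 3.4 × 0.454 = 287.6, giving T = 287.6 / 1.544 = 186 N.

T ≈ 186 N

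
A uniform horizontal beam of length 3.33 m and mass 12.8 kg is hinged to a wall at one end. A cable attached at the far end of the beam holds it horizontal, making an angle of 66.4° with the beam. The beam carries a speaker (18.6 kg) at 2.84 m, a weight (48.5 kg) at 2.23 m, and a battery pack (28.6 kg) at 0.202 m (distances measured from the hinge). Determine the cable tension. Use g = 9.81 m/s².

T ≈ 605 N

Sum moments about the hinge (the unknown hinge reaction has zero arm there).
Beam weight: 12.8 × 9.81 = 125.6 N down at 1.665 m → arm 1.665 m, τ = 125.6 × 1.665 = 209.1 N·m clockwise.
Speaker: 18.6 × 9.81 = 182.5 N down at 2.84 m → arm 2.84 m, τ = 182.5 × 2.84 = 518.3 N·m clockwise.
Weight: 48.5 × 9.81 = 475.8 N down at 2.23 m → arm 2.23 m, τ = 475.8 × 2.23 = 1061 N·m clockwise.
Battery pack: 28.6 × 9.81 = 280.6 N down at 0.202 m → arm 0.202 m, τ = 280.6 × 0.202 = 56.68 N·m clockwise.
Total clockwise load moment = 1845 N·m.
The cable tension T acts at 3.33 m; only its component perpendicular to the beam, T sinθ, produces torque. sin 66.4° = 0.9164.
For rotational equilibrium, T × 3.33 × 0.9164 = 1845, so T = 1845 / 3.052 = 605 N.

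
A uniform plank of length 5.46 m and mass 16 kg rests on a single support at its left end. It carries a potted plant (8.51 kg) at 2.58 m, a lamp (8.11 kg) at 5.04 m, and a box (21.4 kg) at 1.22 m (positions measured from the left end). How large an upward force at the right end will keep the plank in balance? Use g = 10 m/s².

F ≈ 243 N

Taking torques about the left end:
Beam weight: 16 × 10 = 160 N down at 2.73 m → arm 2.73 m, τ = 160 × 2.73 = 436.8 N·m clockwise.
Potted plant: 8.51 × 10 = 85.1 N down at 2.58 m → arm 2.58 m, τ = 85.1 × 2.58 = 219.6 N·m clockwise.
Lamp: 8.11 × 10 = 81.1 N down at 5.04 m → arm 5.04 m, τ = 81.1 × 5.04 = 408.7 N·m clockwise.
Box: 21.4 × 10 = 214 N down at 1.22 m → arm 1.22 m, τ = 214 × 1.22 = 261.1 N·m clockwise.
Net moment of the loads = 1326 N·m clockwise.
The upward force F acts at the right end, arm 5.46 m, giving F × 5.46 counterclockwise.
For rotational equilibrium, F × 5.46 = 1326, so F = 1326 / 5.46 = 243 N.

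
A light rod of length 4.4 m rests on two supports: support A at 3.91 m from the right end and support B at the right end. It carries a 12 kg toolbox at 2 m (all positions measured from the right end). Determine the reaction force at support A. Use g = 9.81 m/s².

Sum moments about support B (its reaction then has zero moment arm).
Toolbox: 12 × 9.81 = 117.7 N down at 2 m → arm 2 m, τ = 117.7 × 2 = 235.4 N·m counterclockwise.
Net load moment about support B = 235.4 N·m counterclockwise.
Reaction R at support A is upward at 3.91 m, arm 3.91 m → moment R × 3.91 clockwise.
Balancing moments: R × 3.91 = 235.4, giving R = 60.2 N.

R_A ≈ 60.2 N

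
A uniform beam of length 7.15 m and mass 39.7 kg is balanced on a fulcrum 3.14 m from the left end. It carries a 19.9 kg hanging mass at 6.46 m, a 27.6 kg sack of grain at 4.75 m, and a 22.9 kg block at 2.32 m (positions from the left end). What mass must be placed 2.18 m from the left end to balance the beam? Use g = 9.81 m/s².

Sum moments about the fulcrum (at 3.14 m from the left end) (the support reaction has zero arm there).
Beam weight: 39.7 × 9.81 = 389.5 N down at 3.575 m → arm 0.435 m, τ = 389.5 × 0.435 = 169.4 N·m clockwise.
Hanging mass: 19.9 × 9.81 = 195.2 N down at 6.46 m → arm 3.32 m, τ = 195.2 × 3.32 = 648.1 N·m clockwise.
Sack of grain: 27.6 × 9.81 = 270.8 N down at 4.75 m → arm 1.61 m, τ = 270.8 × 1.61 = 436 N·m clockwise.
Block: 22.9 × 9.81 = 224.6 N down at 2.32 m → arm 0.82 m, τ = 224.6 × 0.82 = 184.2 N·m counterclockwise.
Net moment of known loads = 1069 N·m clockwise.
An unknown mass m at 2.18 m has arm 0.96 m; its moment is m·g·0.96 counterclockwise.
Στ = 0 ⇒ m × 9.81 × 0.96 = 1069 ⇒ m = 1069 / (9.81 × 0.96) = 114 kg.

m ≈ 114 kg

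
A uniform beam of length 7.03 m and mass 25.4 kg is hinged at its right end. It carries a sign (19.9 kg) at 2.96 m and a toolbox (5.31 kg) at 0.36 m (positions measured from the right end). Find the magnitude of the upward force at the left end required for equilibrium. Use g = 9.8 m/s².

Take moments about the right end.
Beam weight: 25.4 × 9.8 = 248.9 N down at 3.515 m → arm 3.515 m, τ = 248.9 × 3.515 = 874.9 N·m counterclockwise.
Sign: 19.9 × 9.8 = 195 N down at 2.96 m → arm 2.96 m, τ = 195 × 2.96 = 577.2 N·m counterclockwise.
Toolbox: 5.31 × 9.8 = 52.04 N down at 0.36 m → arm 0.36 m, τ = 52.04 × 0.36 = 18.73 N·m counterclockwise.
Net moment of the loads = 1471 N·m counterclockwise.
The upward force F acts at the left end, arm 7.03 m, giving F × 7.03 clockwise.
Setting net torque to zero: F × 7.03 = 1471 → F = 1471 / 7.03 = 209 N.

F ≈ 209 N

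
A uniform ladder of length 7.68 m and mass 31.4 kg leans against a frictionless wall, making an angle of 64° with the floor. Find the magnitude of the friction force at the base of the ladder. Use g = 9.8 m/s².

f ≈ 75 N

Sum moments about the foot of the ladder (the floor normal and friction both act there and drop out).
Ladder weight 31.4×9.8 = 307.7 N acts at 3.84 m along the ladder; its horizontal arm is 3.84·cos64° = 1.683 m → τ = 517.9 N·m clockwise.
Wall normal N acts horizontally at the top; its moment arm is the height L sinθ = 7.68·sin64° = 6.903 m, counterclockwise.
For rotational equilibrium, N × 6.903 = 517.9, so N = 75 N.
ΣFx = 0: friction at the foot balances the wall's push, so f = N_wall = 75 N.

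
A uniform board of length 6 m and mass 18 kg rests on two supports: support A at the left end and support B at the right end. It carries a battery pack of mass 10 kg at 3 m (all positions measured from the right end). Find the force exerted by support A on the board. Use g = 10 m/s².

Take moments about support B.
Beam weight: 18 × 10 = 180 N down at 3 m → arm 3 m, τ = 180 × 3 = 540 N·m counterclockwise.
Battery pack: 10 × 10 = 100 N down at 3 m → arm 3 m, τ = 100 × 3 = 300 N·m counterclockwise.
Net load moment about support B = 840 N·m counterclockwise.
Reaction R at support A is upward at 6 m, arm 6 m → moment R × 6 clockwise.
Balancing moments: R × 6 = 840, giving R = 140 N.

R_A ≈ 140 N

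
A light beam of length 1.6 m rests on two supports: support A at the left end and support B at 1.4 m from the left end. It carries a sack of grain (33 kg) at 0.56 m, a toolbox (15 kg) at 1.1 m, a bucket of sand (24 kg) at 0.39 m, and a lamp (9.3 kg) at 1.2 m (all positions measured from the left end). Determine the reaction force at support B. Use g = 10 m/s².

R_B ≈ 396 N

Choose support A as the axis so its reaction then has zero moment arm.
Sack of grain: 33 × 10 = 330 N down at 0.56 m → arm 0.56 m, τ = 330 × 0.56 = 184.8 N·m clockwise.
Toolbox: 15 × 10 = 150 N down at 1.1 m → arm 1.1 m, τ = 150 × 1.1 = 165 N·m clockwise.
Bucket of sand: 24 × 10 = 240 N down at 0.39 m → arm 0.39 m, τ = 240 × 0.39 = 93.6 N·m clockwise.
Lamp: 9.3 × 10 = 93 N down at 1.2 m → arm 1.2 m, τ = 93 × 1.2 = 111.6 N·m clockwise.
Net load moment about support A = 555 N·m clockwise.
Reaction R at support B is upward at 1.4 m, arm 1.4 m → moment R × 1.4 counterclockwise.
Setting net torque to zero: R × 1.4 = 555 → R = 396 N.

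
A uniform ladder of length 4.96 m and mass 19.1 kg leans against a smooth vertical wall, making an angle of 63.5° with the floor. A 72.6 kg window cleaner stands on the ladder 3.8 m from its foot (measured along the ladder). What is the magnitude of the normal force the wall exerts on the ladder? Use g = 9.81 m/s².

About the foot of the ladder:
Ladder weight 19.1×9.81 = 187.4 N acts at 2.48 m along the ladder; its horizontal arm is 2.48·cos63.5° = 1.107 m → τ = 207.5 N·m clockwise.
Window cleaner: 72.6×9.81 = 712.2 N at 3.8 m → arm 1.696 m → τ = 1208 N·m clockwise.
Wall normal N acts horizontally at the top; its moment arm is the height L sinθ = 4.96·sin63.5° = 4.439 m, counterclockwise.
Balancing moments: N × 4.439 = 1416, giving N = 319 N.

N_wall ≈ 319 N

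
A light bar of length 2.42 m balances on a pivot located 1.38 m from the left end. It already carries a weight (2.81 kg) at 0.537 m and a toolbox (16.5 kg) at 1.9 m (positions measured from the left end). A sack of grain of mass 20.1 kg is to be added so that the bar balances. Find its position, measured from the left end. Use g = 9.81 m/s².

x ≈ 1.07 m from the left end

Taking torques about the pivot (at 1.38 m from the left end):
Weight: 2.81 × 9.81 = 27.57 N down at 0.537 m → arm 0.843 m, τ = 27.57 × 0.843 = 23.24 N·m counterclockwise.
Toolbox: 16.5 × 9.81 = 161.9 N down at 1.9 m → arm 0.52 m, τ = 161.9 × 0.52 = 84.19 N·m clockwise.
Net moment of existing loads = 60.95 N·m clockwise.
The sack of grain weighs 20.1 × 9.81 = 197.2 N and must supply an equal counterclockwise moment, so its lever arm about the pivot is 60.95 / 197.2 = 0.309 m.
That puts it at 1.38 − 0.309 = 1.07 m from the left end.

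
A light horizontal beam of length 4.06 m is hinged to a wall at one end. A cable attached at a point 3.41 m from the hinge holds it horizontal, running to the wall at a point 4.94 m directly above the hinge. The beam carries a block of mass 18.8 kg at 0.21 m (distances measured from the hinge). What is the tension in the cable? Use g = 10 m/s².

Take moments about the hinge.
Block: 18.8 × 10 = 188 N down at 0.21 m → arm 0.21 m, τ = 188 × 0.21 = 39.48 N·m clockwise.
Total clockwise load moment = 39.48 N·m.
The cable tension T acts at 3.41 m; only its component perpendicular to the beam, T sinθ, produces torque. sinθ = h/√(h²+d²) = 4.94/√(4.94²+3.41²) = 0.823.
Στ = 0 ⇒ T × 3.41 × 0.823 = 39.48 ⇒ T = 39.48 / 2.806 = 14.1 N.

T ≈ 14.1 N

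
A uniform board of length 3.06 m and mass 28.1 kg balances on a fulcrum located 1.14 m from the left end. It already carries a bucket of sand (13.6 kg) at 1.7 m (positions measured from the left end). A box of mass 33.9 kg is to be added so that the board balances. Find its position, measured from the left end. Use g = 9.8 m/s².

Taking torques about the fulcrum (at 1.14 m from the left end):
Beam weight: 28.1 × 9.8 = 275.4 N down at 1.53 m → arm 0.39 m, τ = 275.4 × 0.39 = 107.4 N·m clockwise.
Bucket of sand: 13.6 × 9.8 = 133.3 N down at 1.7 m → arm 0.56 m, τ = 133.3 × 0.56 = 74.65 N·m clockwise.
Net moment of existing loads = 182.1 N·m clockwise.
The box weighs 33.9 × 9.8 = 332.2 N and must supply an equal counterclockwise moment, so its lever arm about the fulcrum is 182.1 / 332.2 = 0.548 m.
That puts it at 1.14 − 0.548 = 0.592 m from the left end.

x ≈ 0.592 m from the left end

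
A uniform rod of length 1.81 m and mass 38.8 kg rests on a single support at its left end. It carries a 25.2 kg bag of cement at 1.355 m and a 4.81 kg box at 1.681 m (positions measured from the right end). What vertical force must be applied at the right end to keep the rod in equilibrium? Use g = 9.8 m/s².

About the left end:
Beam weight: 38.8 × 9.8 = 380.2 N down at 0.905 m → arm 0.905 m, τ = 380.2 × 0.905 = 344.1 N·m clockwise.
Bag of cement: 25.2 × 9.8 = 247 N down at 1.355 m → arm 0.455 m, τ = 247 × 0.455 = 112.4 N·m clockwise.
Box: 4.81 × 9.8 = 47.14 N down at 1.681 m → arm 0.129 m, τ = 47.14 × 0.129 = 6.081 N·m clockwise.
Net moment of the loads = 462.6 N·m clockwise.
The upward force F acts at the right end, arm 1.81 m, giving F × 1.81 counterclockwise.
Στ = 0 ⇒ F × 1.81 = 462.6 ⇒ F = 462.6 / 1.81 = 256 N.

F ≈ 256 N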